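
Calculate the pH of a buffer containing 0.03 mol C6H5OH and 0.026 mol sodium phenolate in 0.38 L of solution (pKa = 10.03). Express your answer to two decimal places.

Henderson–Hasselbalch: pH = pKa + log([C6H5O-]/[C6H5OH]) = 10.03 + log(0.026/0.03)
pH = 10.03 + (-0.062) = 9.97

pH = 9.97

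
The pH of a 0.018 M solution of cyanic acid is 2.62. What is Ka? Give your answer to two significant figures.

[H+] = 10^(-2.62) = 2.40 × 10^-3 M
At equilibrium [HA] = 0.018 − 2.40 × 10^-3 = 1.56 × 10^-2 M
Ka = [H+][A-]/[HA] = (2.40 × 10^-3)² / 1.56 × 10^-2 = 3.7 × 10^-4

Ka = 3.7 × 10^-4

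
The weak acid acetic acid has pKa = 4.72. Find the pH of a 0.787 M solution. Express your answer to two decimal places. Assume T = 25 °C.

CH3COOH ⇌ CH3COO- + H+
Ka = 10^(−4.72) = 1.91 × 10^-5
Ka = [H+]²/(0.787 − [H+]) = 1.91 × 10^-5
Neglecting [H+] in the denominator: [H+] = √(1.91 × 10^-5 × 0.787) = 3.88 × 10^-3 M
pH = −log(3.88 × 10^-3) = 2.41

pH = 2.41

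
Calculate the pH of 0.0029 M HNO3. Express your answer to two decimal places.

HNO3 is a strong acid and dissociates completely, so [H+] = 0.0029 M.
pH = -log(0.0029) = 2.54

pH = 2.54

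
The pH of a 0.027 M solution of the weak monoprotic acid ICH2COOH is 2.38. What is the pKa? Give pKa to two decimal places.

pKa = 3.12

[H+] = 10^(-2.38) = 4.17 × 10^-3 M
At equilibrium [HA] = 0.027 − 4.17 × 10^-3 = 2.28 × 10^-2 M
Ka = [H+][A-]/[HA] = (4.17 × 10^-3)² / 2.28 × 10^-2 = 7.63 × 10^-4
pKa = -log(7.63 × 10^-4) = 3.12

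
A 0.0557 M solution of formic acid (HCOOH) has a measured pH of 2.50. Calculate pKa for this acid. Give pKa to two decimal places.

[H+] = 10^(-2.50) = 3.16 × 10^-3 M
At equilibrium [HA] = 0.0557 − 3.16 × 10^-3 = 5.25 × 10^-2 M
Ka = [H+][A-]/[HA] = (3.16 × 10^-3)² / 5.25 × 10^-2 = 1.90 × 10^-4
pKa = -log(1.90 × 10^-4) = 3.72

pKa = 3.72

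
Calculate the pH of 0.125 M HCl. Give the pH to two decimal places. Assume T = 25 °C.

pH = 0.90

HCl is a strong acid and dissociates completely, so [H+] = 0.125 M.
pH = -log(0.125) = 0.90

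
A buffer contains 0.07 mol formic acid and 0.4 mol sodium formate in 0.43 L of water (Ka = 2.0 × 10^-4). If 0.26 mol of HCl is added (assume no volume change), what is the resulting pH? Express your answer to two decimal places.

pH = 3.33

Added H+ converts HCOO- to HCOOH: HCOOH → 0.33 mol, HCOO- → 0.14 mol.
pKa = −log(2.0 × 10^-4) = 3.699
Henderson–Hasselbalch with mole ratio 0.14/0.33: pH = 3.699 + (-0.372)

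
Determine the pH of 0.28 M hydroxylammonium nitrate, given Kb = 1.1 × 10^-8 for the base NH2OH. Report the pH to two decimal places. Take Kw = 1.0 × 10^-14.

NH3OH+ is the conjugate acid of the weak base NH2OH.
Ka = Kw/Kb = 1.0×10^-14 / 1.1 × 10^-8 = 9.09 × 10^-7
From the ICE table, Ka = x²/(0.28 − x) = 9.09 × 10^-7.
Assume x ≪ 0.28: x ≈ √(9.09 × 10^-7 × 0.28) = 5.04 × 10^-4 M
(x/C₀ = 0.18% < 5%, so the approximation holds.)
pH = −log(5.04 × 10^-4) = 3.30

pH = 3.30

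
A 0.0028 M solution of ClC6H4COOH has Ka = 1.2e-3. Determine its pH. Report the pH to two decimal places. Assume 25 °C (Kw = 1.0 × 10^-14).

ClC6H4COOH ⇌ ClC6H4COO- + H+
Let x = [H+] at equilibrium. Ka = x²/(0.0028 − x).
x is not negligible relative to C₀; solve x² + 0.0012·x − 3.36e-06 = 0.
x = [−0.0012 + √(0.0012² + 1.34e-05)]/2 = 1.33 × 10^-3 M
pH = −log(1.33 × 10^-3) = 2.88

pH = 2.88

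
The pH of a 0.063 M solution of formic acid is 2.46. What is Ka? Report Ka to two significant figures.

Ka = 2.0 × 10^-4

[H+] = 10^(-2.46) = 3.47 × 10^-3 M
At equilibrium [HA] = 0.063 − 3.47 × 10^-3 = 5.95 × 10^-2 M
Ka = [H+][A-]/[HA] = (3.47 × 10^-3)² / 5.95 × 10^-2 = 2.0 × 10^-4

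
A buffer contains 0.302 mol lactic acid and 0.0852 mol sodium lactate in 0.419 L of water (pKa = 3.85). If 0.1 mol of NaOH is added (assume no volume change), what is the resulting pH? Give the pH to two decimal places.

OH- converts CH3CH(OH)COOH to CH3CH(OH)COO-: CH3CH(OH)COOH → 0.202 mol, CH3CH(OH)COO- → 0.185 mol.
pH = pKa + log([A⁻]/[HA]) = 3.85 + log(0.185/0.202) = 3.85 -0.038

pH = 3.81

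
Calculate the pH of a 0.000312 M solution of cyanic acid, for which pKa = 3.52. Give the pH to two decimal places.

HOCN ⇌ OCN- + H+
Ka = 10^(−3.52) = 3.02 × 10^-4
Ka = [H+]²/(0.000312 − [H+]) = 3.02 × 10^-4
[H+] is not negligible relative to C₀; solve [H+]² + 0.000302·[H+] − 9.42e-08 = 0.
[H+] = [−0.000302 + √(0.000302² + 3.77e-07)]/2 = 1.91 × 10^-4 M
pH = −log[H+] = −log(1.91 × 10^-4) = 3.72

pH = 3.72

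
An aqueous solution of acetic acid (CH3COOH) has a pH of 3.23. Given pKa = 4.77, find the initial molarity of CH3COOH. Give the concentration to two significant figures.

C₀ = 2.1 × 10^-2 M

[H+] = 10^(-3.23) = 5.89 × 10^-4 M = x
Ka = 10^(−4.77) = 1.70 × 10^-5
Ka = x²/(C₀ − x) ⇒ C₀ = x + x²/Ka
C₀ = 5.89 × 10^-4 + (5.89 × 10^-4)²/(1.70 × 10^-5) = 2.10 × 10^-2 M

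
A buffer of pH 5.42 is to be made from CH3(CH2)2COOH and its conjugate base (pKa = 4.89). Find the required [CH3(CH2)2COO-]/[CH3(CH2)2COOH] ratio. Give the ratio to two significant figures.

pH = pKa + log(r) ⇒ log(r) = 5.42 − 4.89 = +0.53
r = [CH3(CH2)2COO-]/[CH3(CH2)2COOH] = 10^(+0.53) = 3.39

ratio = 3.4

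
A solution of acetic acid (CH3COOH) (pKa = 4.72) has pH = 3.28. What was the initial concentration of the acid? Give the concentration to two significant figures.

[H+] = 10^(-3.28) = 5.25 × 10^-4 M = x
Ka = 10^(−4.72) = 1.91 × 10^-5
Ka = x²/(C₀ − x) ⇒ C₀ = x + x²/Ka
C₀ = 5.25 × 10^-4 + (5.25 × 10^-4)²/(1.91 × 10^-5) = 1.50 × 10^-2 M

C₀ = 1.5 × 10^-2 M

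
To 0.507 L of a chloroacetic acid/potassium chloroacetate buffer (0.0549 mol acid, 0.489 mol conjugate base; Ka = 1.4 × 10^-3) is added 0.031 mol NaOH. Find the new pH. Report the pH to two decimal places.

pH = 4.19

OH- converts ClCH2COOH to ClCH2COO-: ClCH2COOH → 0.0239 mol, ClCH2COO- → 0.52 mol.
pKa = −log(1.4 × 10^-3) = 2.854
Henderson–Hasselbalch with mole ratio 0.52/0.0239: pH = 2.854 + (+1.338)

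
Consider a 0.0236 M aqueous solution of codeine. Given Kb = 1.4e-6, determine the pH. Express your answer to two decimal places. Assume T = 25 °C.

pH = 10.26

C18H21NO3 + H2O ⇌ C18H22NO3+ + OH-
Kb = x²/(0.0236 − x) = 1.4 × 10^-6
Neglecting x in the denominator: x = √(1.4 × 10^-6 × 0.0236) = 1.82 × 10^-4 M
(x/C₀ = 0.77% < 5%, so the approximation holds.)
pOH = 3.74, so pH = 14.00 − pOH = 10.26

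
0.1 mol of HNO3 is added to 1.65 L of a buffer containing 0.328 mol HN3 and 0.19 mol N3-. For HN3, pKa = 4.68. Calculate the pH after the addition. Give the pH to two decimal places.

pH = 4.00

Added H+ converts N3- to HN3: HN3 → 0.428 mol, N3- → 0.09 mol.
pH = pKa + log([A⁻]/[HA]) = 4.68 + log(0.09/0.428) = 4.68 -0.677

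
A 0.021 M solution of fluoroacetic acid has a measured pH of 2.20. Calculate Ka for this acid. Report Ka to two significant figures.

[H+] = 10^(-2.20) = 6.31 × 10^-3 M
At equilibrium [HA] = 0.021 − 6.31 × 10^-3 = 1.47 × 10^-2 M
Ka = [H+][A-]/[HA] = (6.31 × 10^-3)² / 1.47 × 10^-2 = 2.7 × 10^-3

Ka = 2.7 × 10^-3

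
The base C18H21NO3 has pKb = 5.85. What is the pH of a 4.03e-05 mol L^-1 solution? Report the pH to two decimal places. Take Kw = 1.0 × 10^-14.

C18H21NO3 + H2O ⇌ C18H22NO3+ + OH-
Kb = 10^(−5.85) = 1.41 × 10^-6
From the ICE table, Kb = [OH-]²/(4.03e-05 − [OH-]) = 1.41 × 10^-6.
The 5% rule fails; solving [OH-]² + Kb·[OH-] − Kb·C₀ = 0 exactly:
[OH-] = (−Kb + √(Kb² + 4·Kb·C₀))/2 = 6.87 × 10^-6 M
pOH = −log(6.87 × 10^-6) = 5.16; pH = 14.00 − 5.16 = 8.84

pH = 8.84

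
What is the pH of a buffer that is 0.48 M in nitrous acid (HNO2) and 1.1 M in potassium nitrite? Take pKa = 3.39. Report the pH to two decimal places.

Henderson–Hasselbalch: pH = pKa + log([NO2-]/[HNO2]) = 3.39 + log(1.1/0.48)
pH = 3.39 + (+0.360) = 3.75

pH = 3.75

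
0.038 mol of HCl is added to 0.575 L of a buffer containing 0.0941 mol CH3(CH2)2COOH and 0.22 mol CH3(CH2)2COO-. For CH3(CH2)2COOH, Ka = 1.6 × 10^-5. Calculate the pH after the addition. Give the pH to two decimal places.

pH = 4.94

After neutralization: n(CH3(CH2)2COOH) = 0.132 mol, n(CH3(CH2)2COO-) = 0.182 mol.
pKa = −log(1.6 × 10^-5) = 4.796
pH = pKa + log([A⁻]/[HA]) = 4.796 + log(0.182/0.132) = 4.796 +0.139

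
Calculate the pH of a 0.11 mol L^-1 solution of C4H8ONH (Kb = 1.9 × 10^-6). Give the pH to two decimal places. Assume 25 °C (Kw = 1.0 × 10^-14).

C4H8ONH + H2O ⇌ C4H8ONH2+ + OH-
Kb = [OH-]²/(0.11 − [OH-]) = 1.9 × 10^-6
Assume [OH-] ≪ 0.11: [OH-] ≈ √(1.9 × 10^-6 × 0.11) = 4.57 × 10^-4 M
pOH = −log(4.57 × 10^-4) = 3.34; pH = 14.00 − 3.34 = 10.66

pH = 10.66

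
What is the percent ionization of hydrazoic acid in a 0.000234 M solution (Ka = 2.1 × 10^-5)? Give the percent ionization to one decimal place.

25.8%

HN3 ⇌ N3- + H+; let x = [H+] at equilibrium.
Solve x² + 2.1e-05x − 4.91e-09 = 0 → x = 6.04 × 10^-5 M
% ionization = x/C₀ × 100% = 6.04 × 10^-5/0.000234 × 100% = 25.8%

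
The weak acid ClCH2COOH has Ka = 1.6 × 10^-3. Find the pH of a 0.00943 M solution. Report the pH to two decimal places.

ClCH2COOH ⇌ ClCH2COO- + H+
From the ICE table, Ka = [H+]²/(0.00943 − [H+]) = 1.6 × 10^-3.
The 5% rule fails; solving [H+]² + Ka·[H+] − Ka·C₀ = 0 exactly:
[H+] = [−0.0016 + √(0.0016² + 6.04e-05)]/2 = 3.17 × 10^-3 M
pH = −log(3.17 × 10^-3) = 2.50

pH = 2.50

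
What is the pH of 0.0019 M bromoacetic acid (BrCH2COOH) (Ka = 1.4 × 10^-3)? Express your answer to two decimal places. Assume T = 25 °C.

BrCH2COOH ⇌ BrCH2COO- + H+
Ka = [H+]²/(0.0019 − [H+]) = 1.4 × 10^-3
Here C₀/Ka ≈ 1.36, so the small-[H+] approximation fails. Use the quadratic:
[H+] = (−Ka + √(Ka² + 4·Ka·C₀))/2 = 1.07 × 10^-3 M
pH = −log[H+] = −log(1.07 × 10^-3) = 2.97

pH = 2.97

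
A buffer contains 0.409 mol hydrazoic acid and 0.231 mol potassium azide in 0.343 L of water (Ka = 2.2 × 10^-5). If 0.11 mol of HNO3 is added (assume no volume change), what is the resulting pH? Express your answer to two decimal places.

pH = 4.03

Added H+ converts N3- to HN3: HN3 → 0.519 mol, N3- → 0.121 mol.
pKa = −log(2.2 × 10^-5) = 4.658
Henderson–Hasselbalch with mole ratio 0.121/0.519: pH = 4.658 + (-0.632)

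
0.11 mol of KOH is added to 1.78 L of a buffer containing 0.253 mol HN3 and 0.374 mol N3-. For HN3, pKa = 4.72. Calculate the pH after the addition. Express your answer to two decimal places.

After neutralization: n(HN3) = 0.143 mol, n(N3-) = 0.484 mol.
pH = pKa + log(n_N3-/n_HN3) = 4.72 + log(0.484/0.143) = 4.72 + (+0.530)

pH = 5.25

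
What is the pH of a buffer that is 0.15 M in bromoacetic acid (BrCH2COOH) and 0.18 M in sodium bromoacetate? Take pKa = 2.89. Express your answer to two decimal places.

Henderson–Hasselbalch: pH = pKa + log([BrCH2COO-]/[BrCH2COOH]) = 2.89 + log(0.18/0.15)
pH = 2.89 + (+0.079) = 2.97

pH = 2.97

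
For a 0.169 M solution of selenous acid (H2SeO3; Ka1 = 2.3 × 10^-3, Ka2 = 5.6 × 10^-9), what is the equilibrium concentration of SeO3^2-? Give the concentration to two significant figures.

First ionization gives [H+] ≈ [HSeO3-] = 1.86 × 10^-2 M.
Second step: Ka2 = [H+][SeO3^2-]/[HSeO3-] ≈ [SeO3^2-] (since [H+] ≈ [HSeO3-]).
So [SeO3^2-] ≈ Ka2.

5.6 × 10^-9 M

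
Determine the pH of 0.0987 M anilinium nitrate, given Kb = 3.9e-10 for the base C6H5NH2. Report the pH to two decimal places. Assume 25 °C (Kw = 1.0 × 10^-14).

C6H5NH3+ is the conjugate acid of the weak base C6H5NH2.
Ka = Kw/Kb = 1.0×10^-14 / 3.9 × 10^-10 = 2.56 × 10^-5
Ka = [H+]²/(0.0987 − [H+]) = 2.56 × 10^-5
Since Ka ≪ C₀, [H+] ≈ √(Ka·C₀) = 1.59 × 10^-3 M.
Check: 1.6% ionized — well under 5%, approximation valid.
pH = −log[H+] = −log(1.59 × 10^-3) = 2.80

pH = 2.80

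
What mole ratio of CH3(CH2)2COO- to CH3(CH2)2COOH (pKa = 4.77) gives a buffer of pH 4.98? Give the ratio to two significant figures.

ratio = 1.6

pH = pKa + log(r) ⇒ log(r) = 4.98 − 4.77 = +0.21
r = [CH3(CH2)2COO-]/[CH3(CH2)2COOH] = 10^(+0.21) = 1.62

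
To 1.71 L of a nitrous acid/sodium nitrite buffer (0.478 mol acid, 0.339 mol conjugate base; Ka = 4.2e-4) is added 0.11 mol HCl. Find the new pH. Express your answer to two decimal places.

Added H+ converts NO2- to HNO2: HNO2 → 0.588 mol, NO2- → 0.229 mol.
pKa = −log(4.2 × 10^-4) = 3.377
Henderson–Hasselbalch with mole ratio 0.229/0.588: pH = 3.377 + (-0.410)

pH = 2.97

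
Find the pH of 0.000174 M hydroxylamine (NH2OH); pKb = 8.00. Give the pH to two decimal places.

pH = 8.12

NH2OH + H2O ⇌ NH3OH+ + OH-
Kb = 10^(−8.00) = 1.00 × 10^-8
Kb = x²/(0.000174 − x) = 1.00 × 10^-8
Since Kb ≪ C₀, x ≈ √(Kb·C₀) = 1.32 × 10^-6 M.
pOH = −log(1.32 × 10^-6) = 5.88; pH = 14.00 − 5.88 = 8.12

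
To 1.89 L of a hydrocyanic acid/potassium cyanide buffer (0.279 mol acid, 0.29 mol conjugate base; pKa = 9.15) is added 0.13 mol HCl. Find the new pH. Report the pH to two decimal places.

After neutralization: n(HCN) = 0.409 mol, n(CN-) = 0.16 mol.
pH = pKa + log(n_CN-/n_HCN) = 9.15 + log(0.16/0.409) = 9.15 + (-0.408)

pH = 8.74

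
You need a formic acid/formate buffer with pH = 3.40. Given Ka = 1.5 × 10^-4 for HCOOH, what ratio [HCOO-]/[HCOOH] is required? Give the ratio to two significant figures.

ratio = 0.38

pKa = -log(1.5 × 10^-4) = 3.824
pH = pKa + log(r) ⇒ log(r) = 3.40 − 3.824 = -0.424
r = [HCOO-]/[HCOOH] = 10^(-0.424) = 0.377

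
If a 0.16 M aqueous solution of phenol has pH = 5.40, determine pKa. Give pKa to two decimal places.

[H+] = 10^(-5.40) = 3.98 × 10^-6 M
At equilibrium [HA] = 0.16 − 3.98 × 10^-6 = 1.60 × 10^-1 M
Ka = [H+][A-]/[HA] = (3.98 × 10^-6)² / 1.60 × 10^-1 = 9.90 × 10^-11
pKa = -log(9.90 × 10^-11) = 10.00

pKa = 10.00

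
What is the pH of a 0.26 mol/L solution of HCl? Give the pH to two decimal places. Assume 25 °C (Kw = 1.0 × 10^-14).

HCl is a strong acid and dissociates completely, so [H+] = 0.26 M.
pH = -log(0.26) = 0.59

pH = 0.59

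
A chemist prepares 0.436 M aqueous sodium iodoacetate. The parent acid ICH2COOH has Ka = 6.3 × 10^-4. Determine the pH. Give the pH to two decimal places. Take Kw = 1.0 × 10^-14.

pH = 8.42

ICH2COO- is the conjugate base of the weak acid ICH2COOH.
Kb = Kw/Ka = 1.0×10^-14 / 6.3 × 10^-4 = 1.59 × 10^-11
Let x = [OH-] at equilibrium. Kb = x²/(0.436 − x).
Since Kb ≪ C₀, x ≈ √(Kb·C₀) = 2.63 × 10^-6 M.
pOH = 5.58, so pH = 14.00 − pOH = 8.42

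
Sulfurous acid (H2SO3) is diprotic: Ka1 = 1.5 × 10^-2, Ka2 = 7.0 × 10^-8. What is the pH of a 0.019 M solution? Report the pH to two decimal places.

Ka1 ≫ Ka2, so treat the first dissociation as the only significant source of H+.
Ka1 = x²/(0.019 − x) = 1.5 × 10^-2
Solving the quadratic: x = (−Ka1 + √(Ka1² + 4·Ka1·C₀))/2 = 1.10 × 10^-2 M
pH = −log(1.10 × 10^-2) = 1.96

pH = 1.96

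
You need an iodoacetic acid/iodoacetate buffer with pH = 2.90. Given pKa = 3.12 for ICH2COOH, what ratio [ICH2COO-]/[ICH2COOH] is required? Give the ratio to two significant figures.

pH = pKa + log(r) ⇒ log(r) = 2.90 − 3.12 = -0.22
r = [ICH2COO-]/[ICH2COOH] = 10^(-0.22) = 0.603

ratio = 0.60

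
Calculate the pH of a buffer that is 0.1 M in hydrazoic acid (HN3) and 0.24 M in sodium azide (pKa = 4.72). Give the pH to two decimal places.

Henderson–Hasselbalch: pH = pKa + log([N3-]/[HN3]) = 4.72 + log(0.24/0.1)
pH = 4.72 + (+0.380) = 5.10

pH = 5.10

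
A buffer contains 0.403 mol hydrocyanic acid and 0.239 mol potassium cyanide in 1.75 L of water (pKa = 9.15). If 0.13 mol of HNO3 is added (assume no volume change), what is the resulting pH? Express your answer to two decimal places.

After neutralization: n(HCN) = 0.533 mol, n(CN-) = 0.109 mol.
pH = pKa + log([A⁻]/[HA]) = 9.15 + log(0.109/0.533) = 9.15 -0.689

pH = 8.46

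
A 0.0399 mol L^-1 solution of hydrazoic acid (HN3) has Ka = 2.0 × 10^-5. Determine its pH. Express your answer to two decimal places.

pH = 3.05

HN3 ⇌ N3- + H+
Let x = [H+] at equilibrium. Ka = x²/(0.0399 − x).
Assume x ≪ 0.0399: x ≈ √(2.0 × 10^-5 × 0.0399) = 8.93 × 10^-4 M
pH = −log(8.93 × 10^-4) = 3.05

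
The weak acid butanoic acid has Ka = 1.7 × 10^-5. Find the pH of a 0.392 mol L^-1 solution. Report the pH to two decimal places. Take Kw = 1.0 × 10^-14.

CH3(CH2)2COOH ⇌ CH3(CH2)2COO- + H+
Let x = [H+] at equilibrium. Ka = x²/(0.392 − x).
Neglecting x in the denominator: x = √(1.7 × 10^-5 × 0.392) = 2.58 × 10^-3 M
Check: 0.66% ionized — well under 5%, approximation valid.
pH = −log[H+] = −log(2.58 × 10^-3) = 2.59

pH = 2.59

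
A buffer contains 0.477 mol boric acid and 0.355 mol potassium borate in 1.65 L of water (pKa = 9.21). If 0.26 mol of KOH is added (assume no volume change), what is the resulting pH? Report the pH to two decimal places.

After neutralization: n(B(OH)3) = 0.217 mol, n(B(OH)4-) = 0.615 mol.
Henderson–Hasselbalch with mole ratio 0.615/0.217: pH = 9.21 + (+0.452)

pH = 9.66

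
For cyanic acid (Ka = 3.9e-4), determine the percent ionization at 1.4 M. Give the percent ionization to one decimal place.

HOCN ⇌ OCN- + H+; let x = [H+] at equilibrium.
x ≈ √(Ka·C₀) = √(3.9 × 10^-4 × 1.4) = 2.34 × 10^-2 M
% ionization = x/C₀ × 100% = 2.34 × 10^-2/1.4 × 100% = 1.7%

1.7%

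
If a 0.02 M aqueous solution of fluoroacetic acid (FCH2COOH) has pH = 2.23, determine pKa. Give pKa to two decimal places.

[H+] = 10^(-2.23) = 5.89 × 10^-3 M
At equilibrium [HA] = 0.02 − 5.89 × 10^-3 = 1.41 × 10^-2 M
Ka = [H+][A-]/[HA] = (5.89 × 10^-3)² / 1.41 × 10^-2 = 2.46 × 10^-3
pKa = -log(2.46 × 10^-3) = 2.61

pKa = 2.61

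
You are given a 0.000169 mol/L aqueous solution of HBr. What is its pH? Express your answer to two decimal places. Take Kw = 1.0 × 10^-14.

HBr is a strong acid and dissociates completely, so [H+] = 0.000169 M.
pH = -log(0.000169) = 3.77

pH = 3.77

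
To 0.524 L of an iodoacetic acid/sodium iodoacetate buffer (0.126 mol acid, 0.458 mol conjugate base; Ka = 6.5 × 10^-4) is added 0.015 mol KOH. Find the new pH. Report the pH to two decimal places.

pH = 3.82

OH- converts ICH2COOH to ICH2COO-: ICH2COOH → 0.111 mol, ICH2COO- → 0.473 mol.
pKa = −log(6.5 × 10^-4) = 3.187
Henderson–Hasselbalch with mole ratio 0.473/0.111: pH = 3.187 + (+0.630)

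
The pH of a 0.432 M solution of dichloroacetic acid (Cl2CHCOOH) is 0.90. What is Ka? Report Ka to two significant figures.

Ka = 5.2 × 10^-2

[H+] = 10^(-0.90) = 1.26 × 10^-1 M
At equilibrium [HA] = 0.432 − 1.26 × 10^-1 = 3.06 × 10^-1 M
Ka = [H+][A-]/[HA] = (1.26 × 10^-1)² / 3.06 × 10^-1 = 5.2 × 10^-2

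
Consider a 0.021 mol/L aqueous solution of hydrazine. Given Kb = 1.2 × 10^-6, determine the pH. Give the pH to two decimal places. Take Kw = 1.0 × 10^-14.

N2H4 + H2O ⇌ N2H5+ + OH-
Let x = [OH-] at equilibrium. Kb = x²/(0.021 − x).
Assume x ≪ 0.021: x ≈ √(1.2 × 10^-6 × 0.021) = 1.59 × 10^-4 M
pOH = −log(1.59 × 10^-4) = 3.80; pH = 14.00 − 3.80 = 10.20

pH = 10.20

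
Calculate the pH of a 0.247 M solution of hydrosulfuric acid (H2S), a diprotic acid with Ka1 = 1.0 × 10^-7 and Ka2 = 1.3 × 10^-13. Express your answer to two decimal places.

pH = 3.80

Since Ka1 ≫ Ka2, the first ionization dominates [H+].
Ka1 = x²/(0.247 − x) = 1.0 × 10^-7
x ≈ √(1.0 × 10^-7 × 0.247) = 1.57 × 10^-4 M
pH = −log(1.57 × 10^-4) = 3.80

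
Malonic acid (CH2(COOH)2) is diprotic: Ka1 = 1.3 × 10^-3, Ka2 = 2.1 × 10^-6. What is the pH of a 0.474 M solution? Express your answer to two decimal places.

pH = 1.62

Since Ka1 ≫ Ka2, the first ionization dominates [H+].
Ka1 = x²/(0.474 − x) = 1.3 × 10^-3
Solving the quadratic: x = (−Ka1 + √(Ka1² + 4·Ka1·C₀))/2 = 2.42 × 10^-2 M
pH = −log(2.42 × 10^-2) = 1.62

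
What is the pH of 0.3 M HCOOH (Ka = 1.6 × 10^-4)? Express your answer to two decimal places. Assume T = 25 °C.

pH = 2.16

HCOOH ⇌ HCOO- + H+
From the ICE table, Ka = x²/(0.3 − x) = 1.6 × 10^-4.
Since Ka ≪ C₀, x ≈ √(Ka·C₀) = 6.93 × 10^-3 M.
(x/C₀ = 2.3% < 5%, so the approximation holds.)
pH = −log(6.93 × 10^-3) = 2.16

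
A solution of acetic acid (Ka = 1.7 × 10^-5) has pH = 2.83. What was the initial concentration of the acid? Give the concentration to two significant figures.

C₀ = 1.3 × 10^-1 M

[H+] = 10^(-2.83) = 1.48 × 10^-3 M = x
Ka = x²/(C₀ − x) ⇒ C₀ = x + x²/Ka
C₀ = 1.48 × 10^-3 + (1.48 × 10^-3)²/(1.7 × 10^-5) = 1.30 × 10^-1 M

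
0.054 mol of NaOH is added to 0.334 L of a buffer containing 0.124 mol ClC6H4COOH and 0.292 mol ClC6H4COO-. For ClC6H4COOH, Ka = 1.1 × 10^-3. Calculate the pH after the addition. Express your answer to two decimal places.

pH = 3.65

After neutralization: n(ClC6H4COOH) = 0.07 mol, n(ClC6H4COO-) = 0.346 mol.
pKa = −log(1.1 × 10^-3) = 2.959
Henderson–Hasselbalch with mole ratio 0.346/0.07: pH = 2.959 + (+0.694)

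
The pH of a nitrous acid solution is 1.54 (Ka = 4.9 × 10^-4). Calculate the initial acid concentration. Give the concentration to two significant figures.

[H+] = 10^(-1.54) = 2.88 × 10^-2 M = x
Ka = x²/(C₀ − x) ⇒ C₀ = x + x²/Ka
C₀ = 2.88 × 10^-2 + (2.88 × 10^-2)²/(4.9 × 10^-4) = 1.72 M

C₀ = 1.7 M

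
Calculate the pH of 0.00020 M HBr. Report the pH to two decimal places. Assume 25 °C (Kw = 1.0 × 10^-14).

pH = 3.70

HBr is a strong acid and dissociates completely, so [H+] = 0.00020 M.
pH = -log(0.0002) = 3.70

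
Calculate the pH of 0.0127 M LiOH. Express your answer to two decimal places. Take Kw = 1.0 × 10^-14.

LiOH is a strong base; [OH-] = 0.0127 M.
pOH = -log(0.0127) = 1.90
pH = 14.00 - 1.90 = 12.10

pH = 12.10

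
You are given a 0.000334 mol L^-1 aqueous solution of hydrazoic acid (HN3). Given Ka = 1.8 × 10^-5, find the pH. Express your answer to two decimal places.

HN3 ⇌ N3- + H+
From the ICE table, Ka = [H+]²/(0.000334 − [H+]) = 1.8 × 10^-5.
[H+] is not negligible relative to C₀; solve [H+]² + 1.8e-05·[H+] − 6.01e-09 = 0.
[H+] = [−1.8e-05 + √(1.8e-05² + 2.4e-08)]/2 = 6.91 × 10^-5 M
pH = −log[H+] = −log(6.91 × 10^-5) = 4.16

pH = 4.16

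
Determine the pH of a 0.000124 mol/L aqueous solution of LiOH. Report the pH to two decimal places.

LiOH is a strong base; [OH-] = 0.000124 M.
pOH = -log(0.000124) = 3.91
pH = 14.00 - 3.91 = 10.09

pH = 10.09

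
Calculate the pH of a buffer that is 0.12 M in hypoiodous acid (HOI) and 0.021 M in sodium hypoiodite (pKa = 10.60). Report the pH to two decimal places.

pH = pKa + log([A⁻]/[HA]) = 10.60 + log(0.021/0.12)
pH = 10.60 + (-0.757) = 9.84

pH = 9.84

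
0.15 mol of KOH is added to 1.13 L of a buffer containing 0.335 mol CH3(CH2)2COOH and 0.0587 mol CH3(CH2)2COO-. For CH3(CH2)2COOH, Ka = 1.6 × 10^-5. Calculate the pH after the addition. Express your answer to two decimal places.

pH = 4.85

OH- converts CH3(CH2)2COOH to CH3(CH2)2COO-: CH3(CH2)2COOH → 0.185 mol, CH3(CH2)2COO- → 0.209 mol.
pKa = −log(1.6 × 10^-5) = 4.796
pH = pKa + log([A⁻]/[HA]) = 4.796 + log(0.209/0.185) = 4.796 +0.053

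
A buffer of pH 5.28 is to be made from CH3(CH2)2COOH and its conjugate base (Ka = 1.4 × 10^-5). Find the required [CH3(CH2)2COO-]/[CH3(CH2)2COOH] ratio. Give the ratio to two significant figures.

ratio = 2.7

pKa = -log(1.4 × 10^-5) = 4.854
pH = pKa + log(r) ⇒ log(r) = 5.28 − 4.854 = +0.426
r = [CH3(CH2)2COO-]/[CH3(CH2)2COOH] = 10^(+0.426) = 2.67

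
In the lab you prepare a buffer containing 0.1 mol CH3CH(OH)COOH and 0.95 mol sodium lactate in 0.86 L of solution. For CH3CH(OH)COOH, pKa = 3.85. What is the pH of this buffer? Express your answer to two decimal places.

pH = 4.83

Using pH = pKa + log([base]/[acid]) with [base]/[acid] = 0.95/0.1:
pH = 3.85 + (+0.978) = 4.83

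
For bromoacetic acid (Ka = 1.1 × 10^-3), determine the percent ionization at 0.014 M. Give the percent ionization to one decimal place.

24.4%

BrCH2COOH ⇌ BrCH2COO- + H+; let x = [H+] at equilibrium.
Ka = x²/(C₀ − x); solving the quadratic gives x = 3.41 × 10^-3 M.
% ionization = x/C₀ × 100% = 3.41 × 10^-3/0.014 × 100% = 24.4%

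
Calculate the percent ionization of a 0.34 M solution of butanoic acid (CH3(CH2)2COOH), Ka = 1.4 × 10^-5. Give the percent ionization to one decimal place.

CH3(CH2)2COOH ⇌ CH3(CH2)2COO- + H+; let x = [H+] at equilibrium.
x ≈ √(Ka·C₀) = √(1.4 × 10^-5 × 0.34) = 2.18 × 10^-3 M
Fraction ionized = 2.18 × 10^-3 / 0.34 = 0.0064 → 0.6%

0.6%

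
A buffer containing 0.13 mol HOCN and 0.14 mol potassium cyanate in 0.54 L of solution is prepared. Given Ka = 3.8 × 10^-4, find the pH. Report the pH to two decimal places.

pKa = −log(3.8 × 10^-4) = 3.420
Henderson–Hasselbalch: pH = pKa + log([OCN-]/[HOCN]) = 3.420 + log(0.14/0.13)
pH = 3.420 + (+0.032) = 3.45

pH = 3.45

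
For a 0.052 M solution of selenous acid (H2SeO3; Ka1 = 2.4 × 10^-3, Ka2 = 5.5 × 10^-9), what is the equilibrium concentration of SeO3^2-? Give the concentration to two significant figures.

5.5 × 10^-9 M

First ionization gives [H+] ≈ [HSeO3-] = 1.00 × 10^-2 M.
Second step: Ka2 = [H+][SeO3^2-]/[HSeO3-] ≈ [SeO3^2-] (since [H+] ≈ [HSeO3-]).
So [SeO3^2-] ≈ Ka2.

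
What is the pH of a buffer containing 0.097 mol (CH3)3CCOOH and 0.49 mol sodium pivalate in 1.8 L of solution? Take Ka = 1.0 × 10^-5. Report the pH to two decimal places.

pKa = −log(1.0 × 10^-5) = 5.000
pH = pKa + log([A⁻]/[HA]) = 5.000 + log(0.49/0.097)
pH = 5.000 + (+0.703) = 5.70

pH = 5.70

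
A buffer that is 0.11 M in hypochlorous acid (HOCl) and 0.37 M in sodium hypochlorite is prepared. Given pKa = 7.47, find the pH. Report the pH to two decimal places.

pH = 8.00

pH = pKa + log([A⁻]/[HA]) = 7.47 + log(0.37/0.11)
pH = 7.47 + (+0.527) = 8.00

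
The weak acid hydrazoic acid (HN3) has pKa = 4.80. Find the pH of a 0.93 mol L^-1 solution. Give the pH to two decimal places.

HN3 ⇌ N3- + H+
Ka = 10^(−4.80) = 1.58 × 10^-5
From the ICE table, Ka = x²/(0.93 − x) = 1.58 × 10^-5.
Since Ka ≪ C₀, x ≈ √(Ka·C₀) = 3.83 × 10^-3 M.
Check: 0.41% ionized — well under 5%, approximation valid.
pH = −log(3.83 × 10^-3) = 2.42

pH = 2.42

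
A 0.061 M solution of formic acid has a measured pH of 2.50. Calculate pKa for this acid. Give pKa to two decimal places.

[H+] = 10^(-2.50) = 3.16 × 10^-3 M
At equilibrium [HA] = 0.061 − 3.16 × 10^-3 = 5.78 × 10^-2 M
Ka = [H+][A-]/[HA] = (3.16 × 10^-3)² / 5.78 × 10^-2 = 1.73 × 10^-4
pKa = -log(1.73 × 10^-4) = 3.76

pKa = 3.76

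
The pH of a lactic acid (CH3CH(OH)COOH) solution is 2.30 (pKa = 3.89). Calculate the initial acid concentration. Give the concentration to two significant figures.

C₀ = 2.0 × 10^-1 M

[H+] = 10^(-2.30) = 5.01 × 10^-3 M = x
Ka = 10^(−3.89) = 1.29 × 10^-4
Ka = x²/(C₀ − x) ⇒ C₀ = x + x²/Ka
C₀ = 5.01 × 10^-3 + (5.01 × 10^-3)²/(1.29 × 10^-4) = 2.00 × 10^-1 M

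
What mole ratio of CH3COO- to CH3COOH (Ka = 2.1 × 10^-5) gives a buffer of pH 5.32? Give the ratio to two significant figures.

ratio = 4.4

pKa = -log(2.1 × 10^-5) = 4.678
pH = pKa + log(r) ⇒ log(r) = 5.32 − 4.678 = +0.642
r = [CH3COO-]/[CH3COOH] = 10^(+0.642) = 4.39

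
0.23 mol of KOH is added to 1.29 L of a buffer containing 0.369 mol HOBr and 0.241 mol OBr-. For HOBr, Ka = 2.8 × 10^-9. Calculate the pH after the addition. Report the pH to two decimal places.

OH- converts HOBr to OBr-: HOBr → 0.139 mol, OBr- → 0.471 mol.
pKa = −log(2.8 × 10^-9) = 8.553
pH = pKa + log(n_OBr-/n_HOBr) = 8.553 + log(0.471/0.139) = 8.553 + (+0.530)

pH = 9.08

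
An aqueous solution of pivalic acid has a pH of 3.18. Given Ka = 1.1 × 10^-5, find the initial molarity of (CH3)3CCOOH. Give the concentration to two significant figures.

C₀ = 4.0 × 10^-2 M

[H+] = 10^(-3.18) = 6.61 × 10^-4 M = x
Ka = x²/(C₀ − x) ⇒ C₀ = x + x²/Ka
C₀ = 6.61 × 10^-4 + (6.61 × 10^-4)²/(1.1 × 10^-5) = 4.04 × 10^-2 M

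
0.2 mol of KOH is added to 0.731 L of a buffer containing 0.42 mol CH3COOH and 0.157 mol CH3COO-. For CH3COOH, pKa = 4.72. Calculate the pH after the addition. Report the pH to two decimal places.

pH = 4.93

After neutralization: n(CH3COOH) = 0.22 mol, n(CH3COO-) = 0.357 mol.
pH = pKa + log(n_CH3COO-/n_CH3COOH) = 4.72 + log(0.357/0.22) = 4.72 + (+0.210)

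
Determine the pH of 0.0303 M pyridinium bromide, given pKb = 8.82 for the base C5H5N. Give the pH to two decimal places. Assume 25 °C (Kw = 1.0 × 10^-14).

pH = 3.35

C5H5NH+ is the conjugate acid of the weak base C5H5N.
Kb = 10^(−8.82) = 1.51 × 10^-9
Ka = Kw/Kb = 1.0×10^-14 / 1.51 × 10^-9 = 6.62 × 10^-6
From the ICE table, Ka = [H+]²/(0.0303 − [H+]) = 6.62 × 10^-6.
Assume [H+] ≪ 0.0303: [H+] ≈ √(6.62 × 10^-6 × 0.0303) = 4.48 × 10^-4 M
([H+]/C₀ = 1.5% < 5%, so the approximation holds.)
pH = −log(4.48 × 10^-4) = 3.35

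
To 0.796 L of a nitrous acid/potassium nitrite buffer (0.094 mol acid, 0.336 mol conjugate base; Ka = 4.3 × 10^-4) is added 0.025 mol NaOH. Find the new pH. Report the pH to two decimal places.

pH = 4.09

OH- converts HNO2 to NO2-: HNO2 → 0.069 mol, NO2- → 0.361 mol.
pKa = −log(4.3 × 10^-4) = 3.367
Henderson–Hasselbalch with mole ratio 0.361/0.069: pH = 3.367 + (+0.719)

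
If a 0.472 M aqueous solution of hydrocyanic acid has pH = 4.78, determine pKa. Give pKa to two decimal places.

[H+] = 10^(-4.78) = 1.66 × 10^-5 M
At equilibrium [HA] = 0.472 − 1.66 × 10^-5 = 4.72 × 10^-1 M
Ka = [H+][A-]/[HA] = (1.66 × 10^-5)² / 4.72 × 10^-1 = 5.84 × 10^-10
pKa = -log(5.84 × 10^-10) = 9.23

pKa = 9.23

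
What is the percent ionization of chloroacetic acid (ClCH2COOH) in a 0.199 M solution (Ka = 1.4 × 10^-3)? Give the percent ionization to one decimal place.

ClCH2COOH ⇌ ClCH2COO- + H+; let x = [H+] at equilibrium.
Ka = x²/(C₀ − x); solving the quadratic gives x = 1.60 × 10^-2 M.
% ionization = x/C₀ × 100% = 1.60 × 10^-2/0.199 × 100% = 8.0%

8.0%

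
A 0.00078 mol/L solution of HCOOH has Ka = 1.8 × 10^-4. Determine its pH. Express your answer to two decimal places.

pH = 3.53

HCOOH ⇌ HCOO- + H+
Ka = [H+]²/(0.00078 − [H+]) = 1.8 × 10^-4
The 5% rule fails; solving [H+]² + Ka·[H+] − Ka·C₀ = 0 exactly:
[H+] = (−Ka + √(Ka² + 4·Ka·C₀))/2 = 2.95 × 10^-4 M
pH = −log(2.95 × 10^-4) = 3.53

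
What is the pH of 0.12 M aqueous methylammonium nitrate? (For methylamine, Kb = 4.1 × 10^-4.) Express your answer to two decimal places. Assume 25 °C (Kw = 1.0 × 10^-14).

CH3NH3+ is the conjugate acid of the weak base CH3NH2.
Ka = Kw/Kb = 1.0×10^-14 / 4.1 × 10^-4 = 2.44 × 10^-11
Ka = [H+]²/(0.12 − [H+]) = 2.44 × 10^-11
Neglecting [H+] in the denominator: [H+] = √(2.44 × 10^-11 × 0.12) = 1.71 × 10^-6 M
([H+]/C₀ = 0.0014% < 5%, so the approximation holds.)
pH = −log[H+] = −log(1.71 × 10^-6) = 5.77

pH = 5.77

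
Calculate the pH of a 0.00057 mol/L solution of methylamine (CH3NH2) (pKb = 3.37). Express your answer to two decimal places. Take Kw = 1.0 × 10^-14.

pH = 10.51

CH3NH2 + H2O ⇌ CH3NH3+ + OH-
Kb = 10^(−3.37) = 4.27 × 10^-4
Kb = x²/(0.00057 − x) = 4.27 × 10^-4
Here C₀/Kb ≈ 1.33, so the small-x approximation fails. Use the quadratic:
x = (−Kb + √(Kb² + 4·Kb·C₀))/2 = 3.24 × 10^-4 M
pOH = 3.49, so pH = 14.00 − pOH = 10.51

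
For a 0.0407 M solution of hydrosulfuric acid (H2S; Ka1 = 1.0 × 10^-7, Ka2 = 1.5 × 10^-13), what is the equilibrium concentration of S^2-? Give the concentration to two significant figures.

1.5 × 10^-13 M

First ionization gives [H+] ≈ [HS-] = 6.38 × 10^-5 M.
Second step: Ka2 = [H+][S^2-]/[HS-] ≈ [S^2-] (since [H+] ≈ [HS-]).
So [S^2-] ≈ Ka2.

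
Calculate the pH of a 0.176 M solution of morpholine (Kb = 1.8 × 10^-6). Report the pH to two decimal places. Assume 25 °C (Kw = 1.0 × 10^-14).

pH = 10.75

C4H8ONH + H2O ⇌ C4H8ONH2+ + OH-
From the ICE table, Kb = [OH-]²/(0.176 − [OH-]) = 1.8 × 10^-6.
Assume [OH-] ≪ 0.176: [OH-] ≈ √(1.8 × 10^-6 × 0.176) = 5.63 × 10^-4 M
([OH-]/C₀ = 0.32% < 5%, so the approximation holds.)
pOH = 3.25, so pH = 14.00 − pOH = 10.75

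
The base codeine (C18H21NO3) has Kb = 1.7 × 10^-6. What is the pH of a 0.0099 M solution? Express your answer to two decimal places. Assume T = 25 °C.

C18H21NO3 + H2O ⇌ C18H22NO3+ + OH-
Kb = x²/(0.0099 − x) = 1.7 × 10^-6
Neglecting x in the denominator: x = √(1.7 × 10^-6 × 0.0099) = 1.30 × 10^-4 M
Check: 1.3% ionized — well under 5%, approximation valid.
pOH = 3.89, so pH = 14.00 − pOH = 10.11

pH = 10.11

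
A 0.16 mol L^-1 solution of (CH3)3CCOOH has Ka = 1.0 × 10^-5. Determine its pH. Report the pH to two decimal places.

(CH3)3CCOOH ⇌ (CH3)3CCOO- + H+
Let x = [H+] at equilibrium. Ka = x²/(0.16 − x).
Assume x ≪ 0.16: x ≈ √(1.0 × 10^-5 × 0.16) = 1.26 × 10^-3 M
(x/C₀ = 0.79% < 5%, so the approximation holds.)
pH = −log[H+] = −log(1.26 × 10^-3) = 2.90

pH = 2.90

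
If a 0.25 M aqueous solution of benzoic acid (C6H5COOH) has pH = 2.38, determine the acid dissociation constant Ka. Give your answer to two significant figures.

[H+] = 10^(-2.38) = 4.17 × 10^-3 M
At equilibrium [HA] = 0.25 − 4.17 × 10^-3 = 2.46 × 10^-1 M
Ka = [H+][A-]/[HA] = (4.17 × 10^-3)² / 2.46 × 10^-1 = 7.1 × 10^-5

Ka = 7.1 × 10^-5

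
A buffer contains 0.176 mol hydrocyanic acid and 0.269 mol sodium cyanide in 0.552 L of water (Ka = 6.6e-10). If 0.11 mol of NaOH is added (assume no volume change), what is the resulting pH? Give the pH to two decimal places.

After neutralization: n(HCN) = 0.066 mol, n(CN-) = 0.379 mol.
pKa = −log(6.6 × 10^-10) = 9.180
pH = pKa + log([A⁻]/[HA]) = 9.180 + log(0.379/0.066) = 9.180 +0.759

pH = 9.94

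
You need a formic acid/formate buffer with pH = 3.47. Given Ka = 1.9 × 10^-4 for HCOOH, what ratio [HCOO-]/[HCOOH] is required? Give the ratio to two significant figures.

ratio = 0.56

pKa = -log(1.9 × 10^-4) = 3.721
pH = pKa + log(r) ⇒ log(r) = 3.47 − 3.721 = -0.251
r = [HCOO-]/[HCOOH] = 10^(-0.251) = 0.561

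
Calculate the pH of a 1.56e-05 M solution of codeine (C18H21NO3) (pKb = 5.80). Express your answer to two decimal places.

C18H21NO3 + H2O ⇌ C18H22NO3+ + OH-
Kb = 10^(−5.80) = 1.58 × 10^-6
Kb = [OH-]²/(1.56e-05 − [OH-]) = 1.58 × 10^-6
The 5% rule fails; solving [OH-]² + Kb·[OH-] − Kb·C₀ = 0 exactly:
[OH-] = [−1.58e-06 + √(1.58e-06² + 9.86e-11)]/2 = 4.24 × 10^-6 M
pOH = 5.37, so pH = 14.00 − pOH = 8.63

pH = 8.63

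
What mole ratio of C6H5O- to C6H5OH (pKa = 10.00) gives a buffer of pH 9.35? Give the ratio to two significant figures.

pH = pKa + log(r) ⇒ log(r) = 9.35 − 10.00 = -0.65
r = [C6H5O-]/[C6H5OH] = 10^(-0.65) = 0.224

ratio = 0.22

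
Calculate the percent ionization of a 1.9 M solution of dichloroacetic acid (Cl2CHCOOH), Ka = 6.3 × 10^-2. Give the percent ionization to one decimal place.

16.6%

Cl2CHCOOH ⇌ Cl2CHCOO- + H+; let x = [H+] at equilibrium.
Ka = x²/(C₀ − x); solving the quadratic gives x = 3.16 × 10^-1 M.
Fraction ionized = 3.16 × 10^-1 / 1.9 = 0.1663 → 16.6%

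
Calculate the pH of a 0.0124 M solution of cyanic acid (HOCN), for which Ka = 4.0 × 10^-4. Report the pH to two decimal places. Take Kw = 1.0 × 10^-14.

pH = 2.69

HOCN ⇌ OCN- + H+
Ka = x²/(0.0124 − x) = 4.0 × 10^-4
Here C₀/Ka ≈ 31, so the small-x approximation fails. Use the quadratic:
x = (−Ka + √(Ka² + 4·Ka·C₀))/2 = 2.04 × 10^-3 M
pH = −log[H+] = −log(2.04 × 10^-3) = 2.69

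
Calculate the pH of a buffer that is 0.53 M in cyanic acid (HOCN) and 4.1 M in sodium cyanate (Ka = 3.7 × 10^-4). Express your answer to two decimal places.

pH = 4.32

pKa = −log(3.7 × 10^-4) = 3.432
Henderson–Hasselbalch: pH = pKa + log([OCN-]/[HOCN]) = 3.432 + log(4.1/0.53)
pH = 3.432 + (+0.889) = 4.32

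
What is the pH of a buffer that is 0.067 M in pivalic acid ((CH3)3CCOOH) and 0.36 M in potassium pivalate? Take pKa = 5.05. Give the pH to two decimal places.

pH = 5.78

Using pH = pKa + log([base]/[acid]) with [base]/[acid] = 0.36/0.067:
pH = 5.05 + (+0.730) = 5.78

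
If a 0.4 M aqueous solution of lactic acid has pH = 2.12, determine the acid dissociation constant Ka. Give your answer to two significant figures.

Ka = 1.5 × 10^-4

[H+] = 10^(-2.12) = 7.59 × 10^-3 M
At equilibrium [HA] = 0.4 − 7.59 × 10^-3 = 3.92 × 10^-1 M
Ka = [H+][A-]/[HA] = (7.59 × 10^-3)² / 3.92 × 10^-1 = 1.5 × 10^-4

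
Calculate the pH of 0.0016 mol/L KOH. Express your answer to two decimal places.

pH = 11.20

KOH is a strong base; [OH-] = 0.0016 M.
pOH = -log(0.0016) = 2.80
pH = 14.00 - 2.80 = 11.20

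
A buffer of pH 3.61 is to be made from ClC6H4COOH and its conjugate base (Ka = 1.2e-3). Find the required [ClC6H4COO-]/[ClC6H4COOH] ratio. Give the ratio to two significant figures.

ratio = 4.9

pKa = -log(1.2 × 10^-3) = 2.921
pH = pKa + log(r) ⇒ log(r) = 3.61 − 2.921 = +0.689
r = [ClC6H4COO-]/[ClC6H4COOH] = 10^(+0.689) = 4.89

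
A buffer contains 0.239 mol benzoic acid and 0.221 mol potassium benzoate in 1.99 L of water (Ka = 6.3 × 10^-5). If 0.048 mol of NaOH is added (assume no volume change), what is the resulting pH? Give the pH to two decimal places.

pH = 4.35

After neutralization: n(C6H5COOH) = 0.191 mol, n(C6H5COO-) = 0.269 mol.
pKa = −log(6.3 × 10^-5) = 4.201
Henderson–Hasselbalch with mole ratio 0.269/0.191: pH = 4.201 + (+0.149)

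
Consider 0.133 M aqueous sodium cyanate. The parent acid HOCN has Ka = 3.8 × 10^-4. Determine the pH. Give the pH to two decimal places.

pH = 8.27

OCN- is the conjugate base of the weak acid HOCN.
Kb = Kw/Ka = 1.0×10^-14 / 3.8 × 10^-4 = 2.63 × 10^-11
From the ICE table, Kb = [OH-]²/(0.133 − [OH-]) = 2.63 × 10^-11.
Neglecting [OH-] in the denominator: [OH-] = √(2.63 × 10^-11 × 0.133) = 1.87 × 10^-6 M
Check: 0.0014% ionized — well under 5%, approximation valid.
pOH = −log(1.87 × 10^-6) = 5.73; pH = 14.00 − 5.73 = 8.27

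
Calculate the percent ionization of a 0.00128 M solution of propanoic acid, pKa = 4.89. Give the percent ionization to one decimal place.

9.5%

CH3CH2COOH ⇌ CH3CH2COO- + H+; let x = [H+] at equilibrium.
Ka = 10^(−4.89) = 1.29 × 10^-5
Solve x² + 1.29e-05x − 1.65e-08 = 0 → x = 1.22 × 10^-4 M
Fraction ionized = 1.22 × 10^-4 / 0.00128 = 0.0953 → 9.5%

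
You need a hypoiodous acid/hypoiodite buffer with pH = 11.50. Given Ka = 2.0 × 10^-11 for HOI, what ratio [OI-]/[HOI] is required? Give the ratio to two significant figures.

pKa = -log(2.0 × 10^-11) = 10.699
pH = pKa + log(r) ⇒ log(r) = 11.50 − 10.699 = +0.801
r = [OI-]/[HOI] = 10^(+0.801) = 6.32

ratio = 6.3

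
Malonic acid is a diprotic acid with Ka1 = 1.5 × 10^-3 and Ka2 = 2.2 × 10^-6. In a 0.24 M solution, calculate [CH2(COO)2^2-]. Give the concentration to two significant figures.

2.2 × 10^-6 M

First ionization gives [H+] ≈ [CH2(COOH)COO-] = 1.82 × 10^-2 M.
Second step: Ka2 = [H+][CH2(COO)2^2-]/[CH2(COOH)COO-] ≈ [CH2(COO)2^2-] (since [H+] ≈ [CH2(COOH)COO-]).
So [CH2(COO)2^2-] ≈ Ka2.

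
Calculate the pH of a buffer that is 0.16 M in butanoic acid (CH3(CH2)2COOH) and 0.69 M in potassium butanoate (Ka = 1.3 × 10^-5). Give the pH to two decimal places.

pKa = −log(1.3 × 10^-5) = 4.886
Using pH = pKa + log([base]/[acid]) with [base]/[acid] = 0.69/0.16:
pH = 4.886 + (+0.635) = 5.52

pH = 5.52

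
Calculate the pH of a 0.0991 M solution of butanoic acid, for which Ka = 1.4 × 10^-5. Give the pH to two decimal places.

CH3(CH2)2COOH ⇌ CH3(CH2)2COO- + H+
Ka = x²/(0.0991 − x) = 1.4 × 10^-5
Neglecting x in the denominator: x = √(1.4 × 10^-5 × 0.0991) = 1.18 × 10^-3 M
pH = −log(1.18 × 10^-3) = 2.93

pH = 2.93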